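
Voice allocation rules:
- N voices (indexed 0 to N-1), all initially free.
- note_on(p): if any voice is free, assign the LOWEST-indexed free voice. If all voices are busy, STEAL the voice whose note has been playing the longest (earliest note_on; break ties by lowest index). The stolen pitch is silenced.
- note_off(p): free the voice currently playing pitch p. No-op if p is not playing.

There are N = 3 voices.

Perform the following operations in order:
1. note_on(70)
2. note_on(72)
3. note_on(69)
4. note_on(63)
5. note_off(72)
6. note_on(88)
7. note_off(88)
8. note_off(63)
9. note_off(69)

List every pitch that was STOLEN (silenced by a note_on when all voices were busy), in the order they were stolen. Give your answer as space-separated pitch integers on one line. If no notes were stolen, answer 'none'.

Op 1: note_on(70): voice 0 is free -> assigned | voices=[70 - -]
Op 2: note_on(72): voice 1 is free -> assigned | voices=[70 72 -]
Op 3: note_on(69): voice 2 is free -> assigned | voices=[70 72 69]
Op 4: note_on(63): all voices busy, STEAL voice 0 (pitch 70, oldest) -> assign | voices=[63 72 69]
Op 5: note_off(72): free voice 1 | voices=[63 - 69]
Op 6: note_on(88): voice 1 is free -> assigned | voices=[63 88 69]
Op 7: note_off(88): free voice 1 | voices=[63 - 69]
Op 8: note_off(63): free voice 0 | voices=[- - 69]
Op 9: note_off(69): free voice 2 | voices=[- - -]

Answer: 70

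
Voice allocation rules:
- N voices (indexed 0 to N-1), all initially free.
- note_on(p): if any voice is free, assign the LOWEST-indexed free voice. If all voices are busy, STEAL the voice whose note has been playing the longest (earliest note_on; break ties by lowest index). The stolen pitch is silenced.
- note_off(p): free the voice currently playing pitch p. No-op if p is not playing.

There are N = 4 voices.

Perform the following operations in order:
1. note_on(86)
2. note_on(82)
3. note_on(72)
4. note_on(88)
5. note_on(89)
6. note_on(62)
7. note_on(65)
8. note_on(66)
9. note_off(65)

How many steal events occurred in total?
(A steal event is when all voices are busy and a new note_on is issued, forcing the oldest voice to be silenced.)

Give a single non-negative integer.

Op 1: note_on(86): voice 0 is free -> assigned | voices=[86 - - -]
Op 2: note_on(82): voice 1 is free -> assigned | voices=[86 82 - -]
Op 3: note_on(72): voice 2 is free -> assigned | voices=[86 82 72 -]
Op 4: note_on(88): voice 3 is free -> assigned | voices=[86 82 72 88]
Op 5: note_on(89): all voices busy, STEAL voice 0 (pitch 86, oldest) -> assign | voices=[89 82 72 88]
Op 6: note_on(62): all voices busy, STEAL voice 1 (pitch 82, oldest) -> assign | voices=[89 62 72 88]
Op 7: note_on(65): all voices busy, STEAL voice 2 (pitch 72, oldest) -> assign | voices=[89 62 65 88]
Op 8: note_on(66): all voices busy, STEAL voice 3 (pitch 88, oldest) -> assign | voices=[89 62 65 66]
Op 9: note_off(65): free voice 2 | voices=[89 62 - 66]

Answer: 4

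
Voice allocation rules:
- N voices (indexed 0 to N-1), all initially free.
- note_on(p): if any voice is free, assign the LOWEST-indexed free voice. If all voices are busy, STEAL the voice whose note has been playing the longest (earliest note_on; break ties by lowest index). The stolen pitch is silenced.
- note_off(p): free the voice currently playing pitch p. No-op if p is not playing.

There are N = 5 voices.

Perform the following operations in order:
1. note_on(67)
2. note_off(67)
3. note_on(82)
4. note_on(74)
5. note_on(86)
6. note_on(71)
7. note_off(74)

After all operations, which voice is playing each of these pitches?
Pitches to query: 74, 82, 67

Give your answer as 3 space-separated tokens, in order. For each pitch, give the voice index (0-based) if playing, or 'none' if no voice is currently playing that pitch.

Answer: none 0 none

Derivation:
Op 1: note_on(67): voice 0 is free -> assigned | voices=[67 - - - -]
Op 2: note_off(67): free voice 0 | voices=[- - - - -]
Op 3: note_on(82): voice 0 is free -> assigned | voices=[82 - - - -]
Op 4: note_on(74): voice 1 is free -> assigned | voices=[82 74 - - -]
Op 5: note_on(86): voice 2 is free -> assigned | voices=[82 74 86 - -]
Op 6: note_on(71): voice 3 is free -> assigned | voices=[82 74 86 71 -]
Op 7: note_off(74): free voice 1 | voices=[82 - 86 71 -]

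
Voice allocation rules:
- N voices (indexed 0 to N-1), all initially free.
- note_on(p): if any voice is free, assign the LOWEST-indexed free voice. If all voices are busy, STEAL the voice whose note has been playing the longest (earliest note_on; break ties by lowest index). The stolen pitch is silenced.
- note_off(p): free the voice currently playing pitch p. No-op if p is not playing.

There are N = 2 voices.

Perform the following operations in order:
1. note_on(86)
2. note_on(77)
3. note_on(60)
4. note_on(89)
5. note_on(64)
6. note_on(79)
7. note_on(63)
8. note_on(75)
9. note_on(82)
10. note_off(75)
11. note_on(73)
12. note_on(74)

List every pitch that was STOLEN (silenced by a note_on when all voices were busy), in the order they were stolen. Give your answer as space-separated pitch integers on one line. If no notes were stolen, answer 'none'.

Op 1: note_on(86): voice 0 is free -> assigned | voices=[86 -]
Op 2: note_on(77): voice 1 is free -> assigned | voices=[86 77]
Op 3: note_on(60): all voices busy, STEAL voice 0 (pitch 86, oldest) -> assign | voices=[60 77]
Op 4: note_on(89): all voices busy, STEAL voice 1 (pitch 77, oldest) -> assign | voices=[60 89]
Op 5: note_on(64): all voices busy, STEAL voice 0 (pitch 60, oldest) -> assign | voices=[64 89]
Op 6: note_on(79): all voices busy, STEAL voice 1 (pitch 89, oldest) -> assign | voices=[64 79]
Op 7: note_on(63): all voices busy, STEAL voice 0 (pitch 64, oldest) -> assign | voices=[63 79]
Op 8: note_on(75): all voices busy, STEAL voice 1 (pitch 79, oldest) -> assign | voices=[63 75]
Op 9: note_on(82): all voices busy, STEAL voice 0 (pitch 63, oldest) -> assign | voices=[82 75]
Op 10: note_off(75): free voice 1 | voices=[82 -]
Op 11: note_on(73): voice 1 is free -> assigned | voices=[82 73]
Op 12: note_on(74): all voices busy, STEAL voice 0 (pitch 82, oldest) -> assign | voices=[74 73]

Answer: 86 77 60 89 64 79 63 82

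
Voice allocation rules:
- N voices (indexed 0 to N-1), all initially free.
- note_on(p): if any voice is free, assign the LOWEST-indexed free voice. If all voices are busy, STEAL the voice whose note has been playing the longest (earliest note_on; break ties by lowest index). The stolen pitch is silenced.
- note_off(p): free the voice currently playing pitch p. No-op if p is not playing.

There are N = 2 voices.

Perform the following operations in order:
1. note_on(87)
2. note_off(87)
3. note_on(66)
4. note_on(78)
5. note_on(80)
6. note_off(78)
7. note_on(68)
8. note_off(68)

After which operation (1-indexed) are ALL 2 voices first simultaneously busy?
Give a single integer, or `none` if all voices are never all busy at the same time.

Op 1: note_on(87): voice 0 is free -> assigned | voices=[87 -]
Op 2: note_off(87): free voice 0 | voices=[- -]
Op 3: note_on(66): voice 0 is free -> assigned | voices=[66 -]
Op 4: note_on(78): voice 1 is free -> assigned | voices=[66 78]
Op 5: note_on(80): all voices busy, STEAL voice 0 (pitch 66, oldest) -> assign | voices=[80 78]
Op 6: note_off(78): free voice 1 | voices=[80 -]
Op 7: note_on(68): voice 1 is free -> assigned | voices=[80 68]
Op 8: note_off(68): free voice 1 | voices=[80 -]

Answer: 4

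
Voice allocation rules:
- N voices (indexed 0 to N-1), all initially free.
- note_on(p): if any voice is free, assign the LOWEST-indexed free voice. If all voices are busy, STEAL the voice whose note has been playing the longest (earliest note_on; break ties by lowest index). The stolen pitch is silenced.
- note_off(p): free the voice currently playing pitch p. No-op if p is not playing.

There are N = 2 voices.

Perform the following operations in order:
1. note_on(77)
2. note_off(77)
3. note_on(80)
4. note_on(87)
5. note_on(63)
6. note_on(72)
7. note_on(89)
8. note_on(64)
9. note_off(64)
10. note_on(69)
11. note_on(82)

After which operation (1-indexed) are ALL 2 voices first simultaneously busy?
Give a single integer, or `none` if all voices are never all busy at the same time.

Op 1: note_on(77): voice 0 is free -> assigned | voices=[77 -]
Op 2: note_off(77): free voice 0 | voices=[- -]
Op 3: note_on(80): voice 0 is free -> assigned | voices=[80 -]
Op 4: note_on(87): voice 1 is free -> assigned | voices=[80 87]
Op 5: note_on(63): all voices busy, STEAL voice 0 (pitch 80, oldest) -> assign | voices=[63 87]
Op 6: note_on(72): all voices busy, STEAL voice 1 (pitch 87, oldest) -> assign | voices=[63 72]
Op 7: note_on(89): all voices busy, STEAL voice 0 (pitch 63, oldest) -> assign | voices=[89 72]
Op 8: note_on(64): all voices busy, STEAL voice 1 (pitch 72, oldest) -> assign | voices=[89 64]
Op 9: note_off(64): free voice 1 | voices=[89 -]
Op 10: note_on(69): voice 1 is free -> assigned | voices=[89 69]
Op 11: note_on(82): all voices busy, STEAL voice 0 (pitch 89, oldest) -> assign | voices=[82 69]

Answer: 4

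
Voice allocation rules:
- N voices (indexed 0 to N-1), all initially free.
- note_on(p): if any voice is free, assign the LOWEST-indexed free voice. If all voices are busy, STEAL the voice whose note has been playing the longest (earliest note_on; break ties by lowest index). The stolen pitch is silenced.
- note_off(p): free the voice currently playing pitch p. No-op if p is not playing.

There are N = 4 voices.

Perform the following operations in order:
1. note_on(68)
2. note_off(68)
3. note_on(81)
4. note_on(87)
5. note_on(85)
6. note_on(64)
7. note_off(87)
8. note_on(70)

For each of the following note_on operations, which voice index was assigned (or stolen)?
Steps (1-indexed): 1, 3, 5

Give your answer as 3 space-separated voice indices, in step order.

Answer: 0 0 2

Derivation:
Op 1: note_on(68): voice 0 is free -> assigned | voices=[68 - - -]
Op 2: note_off(68): free voice 0 | voices=[- - - -]
Op 3: note_on(81): voice 0 is free -> assigned | voices=[81 - - -]
Op 4: note_on(87): voice 1 is free -> assigned | voices=[81 87 - -]
Op 5: note_on(85): voice 2 is free -> assigned | voices=[81 87 85 -]
Op 6: note_on(64): voice 3 is free -> assigned | voices=[81 87 85 64]
Op 7: note_off(87): free voice 1 | voices=[81 - 85 64]
Op 8: note_on(70): voice 1 is free -> assigned | voices=[81 70 85 64]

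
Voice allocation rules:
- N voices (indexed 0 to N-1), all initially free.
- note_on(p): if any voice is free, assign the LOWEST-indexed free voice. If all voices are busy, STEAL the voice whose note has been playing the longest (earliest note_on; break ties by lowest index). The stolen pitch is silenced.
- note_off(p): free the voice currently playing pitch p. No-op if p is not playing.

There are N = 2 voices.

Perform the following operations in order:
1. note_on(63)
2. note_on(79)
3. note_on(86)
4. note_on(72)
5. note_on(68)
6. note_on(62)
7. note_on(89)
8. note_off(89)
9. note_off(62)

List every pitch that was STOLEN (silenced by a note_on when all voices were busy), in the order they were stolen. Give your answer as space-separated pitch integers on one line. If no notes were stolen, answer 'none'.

Op 1: note_on(63): voice 0 is free -> assigned | voices=[63 -]
Op 2: note_on(79): voice 1 is free -> assigned | voices=[63 79]
Op 3: note_on(86): all voices busy, STEAL voice 0 (pitch 63, oldest) -> assign | voices=[86 79]
Op 4: note_on(72): all voices busy, STEAL voice 1 (pitch 79, oldest) -> assign | voices=[86 72]
Op 5: note_on(68): all voices busy, STEAL voice 0 (pitch 86, oldest) -> assign | voices=[68 72]
Op 6: note_on(62): all voices busy, STEAL voice 1 (pitch 72, oldest) -> assign | voices=[68 62]
Op 7: note_on(89): all voices busy, STEAL voice 0 (pitch 68, oldest) -> assign | voices=[89 62]
Op 8: note_off(89): free voice 0 | voices=[- 62]
Op 9: note_off(62): free voice 1 | voices=[- -]

Answer: 63 79 86 72 68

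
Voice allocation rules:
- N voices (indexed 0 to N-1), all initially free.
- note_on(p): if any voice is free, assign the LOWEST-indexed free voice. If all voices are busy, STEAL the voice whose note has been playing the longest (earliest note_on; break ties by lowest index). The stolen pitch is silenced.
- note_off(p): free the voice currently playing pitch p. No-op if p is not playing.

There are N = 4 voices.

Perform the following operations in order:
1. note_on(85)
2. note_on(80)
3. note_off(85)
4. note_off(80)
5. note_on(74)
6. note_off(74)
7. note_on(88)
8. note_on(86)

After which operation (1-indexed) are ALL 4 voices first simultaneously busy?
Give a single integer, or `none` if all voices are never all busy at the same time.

Answer: none

Derivation:
Op 1: note_on(85): voice 0 is free -> assigned | voices=[85 - - -]
Op 2: note_on(80): voice 1 is free -> assigned | voices=[85 80 - -]
Op 3: note_off(85): free voice 0 | voices=[- 80 - -]
Op 4: note_off(80): free voice 1 | voices=[- - - -]
Op 5: note_on(74): voice 0 is free -> assigned | voices=[74 - - -]
Op 6: note_off(74): free voice 0 | voices=[- - - -]
Op 7: note_on(88): voice 0 is free -> assigned | voices=[88 - - -]
Op 8: note_on(86): voice 1 is free -> assigned | voices=[88 86 - -]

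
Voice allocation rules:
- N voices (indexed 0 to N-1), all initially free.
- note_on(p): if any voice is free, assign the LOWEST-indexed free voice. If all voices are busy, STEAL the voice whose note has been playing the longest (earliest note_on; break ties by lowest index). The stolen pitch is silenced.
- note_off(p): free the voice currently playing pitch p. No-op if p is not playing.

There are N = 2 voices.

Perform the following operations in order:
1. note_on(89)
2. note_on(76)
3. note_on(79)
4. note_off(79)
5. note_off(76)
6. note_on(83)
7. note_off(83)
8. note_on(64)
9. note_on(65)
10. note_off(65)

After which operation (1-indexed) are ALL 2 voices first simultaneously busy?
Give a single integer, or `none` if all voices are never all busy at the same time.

Answer: 2

Derivation:
Op 1: note_on(89): voice 0 is free -> assigned | voices=[89 -]
Op 2: note_on(76): voice 1 is free -> assigned | voices=[89 76]
Op 3: note_on(79): all voices busy, STEAL voice 0 (pitch 89, oldest) -> assign | voices=[79 76]
Op 4: note_off(79): free voice 0 | voices=[- 76]
Op 5: note_off(76): free voice 1 | voices=[- -]
Op 6: note_on(83): voice 0 is free -> assigned | voices=[83 -]
Op 7: note_off(83): free voice 0 | voices=[- -]
Op 8: note_on(64): voice 0 is free -> assigned | voices=[64 -]
Op 9: note_on(65): voice 1 is free -> assigned | voices=[64 65]
Op 10: note_off(65): free voice 1 | voices=[64 -]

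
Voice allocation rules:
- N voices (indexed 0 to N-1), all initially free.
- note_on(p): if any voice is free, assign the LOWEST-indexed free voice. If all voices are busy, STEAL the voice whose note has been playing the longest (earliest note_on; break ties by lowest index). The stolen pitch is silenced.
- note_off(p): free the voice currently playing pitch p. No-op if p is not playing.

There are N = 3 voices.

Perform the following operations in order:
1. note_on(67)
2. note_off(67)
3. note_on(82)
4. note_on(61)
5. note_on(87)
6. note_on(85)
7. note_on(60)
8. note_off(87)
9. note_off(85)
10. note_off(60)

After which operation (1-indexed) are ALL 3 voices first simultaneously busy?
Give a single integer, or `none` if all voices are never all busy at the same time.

Op 1: note_on(67): voice 0 is free -> assigned | voices=[67 - -]
Op 2: note_off(67): free voice 0 | voices=[- - -]
Op 3: note_on(82): voice 0 is free -> assigned | voices=[82 - -]
Op 4: note_on(61): voice 1 is free -> assigned | voices=[82 61 -]
Op 5: note_on(87): voice 2 is free -> assigned | voices=[82 61 87]
Op 6: note_on(85): all voices busy, STEAL voice 0 (pitch 82, oldest) -> assign | voices=[85 61 87]
Op 7: note_on(60): all voices busy, STEAL voice 1 (pitch 61, oldest) -> assign | voices=[85 60 87]
Op 8: note_off(87): free voice 2 | voices=[85 60 -]
Op 9: note_off(85): free voice 0 | voices=[- 60 -]
Op 10: note_off(60): free voice 1 | voices=[- - -]

Answer: 5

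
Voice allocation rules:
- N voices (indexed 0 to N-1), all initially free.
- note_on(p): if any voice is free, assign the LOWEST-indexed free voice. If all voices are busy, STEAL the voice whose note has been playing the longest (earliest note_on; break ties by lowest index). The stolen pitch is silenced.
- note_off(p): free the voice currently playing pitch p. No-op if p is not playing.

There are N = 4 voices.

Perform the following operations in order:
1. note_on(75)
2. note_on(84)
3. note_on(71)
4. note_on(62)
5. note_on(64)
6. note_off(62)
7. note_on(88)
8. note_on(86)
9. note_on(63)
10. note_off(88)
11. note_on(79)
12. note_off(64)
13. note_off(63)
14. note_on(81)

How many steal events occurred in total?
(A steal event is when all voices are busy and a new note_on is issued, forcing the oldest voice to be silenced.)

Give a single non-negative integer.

Op 1: note_on(75): voice 0 is free -> assigned | voices=[75 - - -]
Op 2: note_on(84): voice 1 is free -> assigned | voices=[75 84 - -]
Op 3: note_on(71): voice 2 is free -> assigned | voices=[75 84 71 -]
Op 4: note_on(62): voice 3 is free -> assigned | voices=[75 84 71 62]
Op 5: note_on(64): all voices busy, STEAL voice 0 (pitch 75, oldest) -> assign | voices=[64 84 71 62]
Op 6: note_off(62): free voice 3 | voices=[64 84 71 -]
Op 7: note_on(88): voice 3 is free -> assigned | voices=[64 84 71 88]
Op 8: note_on(86): all voices busy, STEAL voice 1 (pitch 84, oldest) -> assign | voices=[64 86 71 88]
Op 9: note_on(63): all voices busy, STEAL voice 2 (pitch 71, oldest) -> assign | voices=[64 86 63 88]
Op 10: note_off(88): free voice 3 | voices=[64 86 63 -]
Op 11: note_on(79): voice 3 is free -> assigned | voices=[64 86 63 79]
Op 12: note_off(64): free voice 0 | voices=[- 86 63 79]
Op 13: note_off(63): free voice 2 | voices=[- 86 - 79]
Op 14: note_on(81): voice 0 is free -> assigned | voices=[81 86 - 79]

Answer: 3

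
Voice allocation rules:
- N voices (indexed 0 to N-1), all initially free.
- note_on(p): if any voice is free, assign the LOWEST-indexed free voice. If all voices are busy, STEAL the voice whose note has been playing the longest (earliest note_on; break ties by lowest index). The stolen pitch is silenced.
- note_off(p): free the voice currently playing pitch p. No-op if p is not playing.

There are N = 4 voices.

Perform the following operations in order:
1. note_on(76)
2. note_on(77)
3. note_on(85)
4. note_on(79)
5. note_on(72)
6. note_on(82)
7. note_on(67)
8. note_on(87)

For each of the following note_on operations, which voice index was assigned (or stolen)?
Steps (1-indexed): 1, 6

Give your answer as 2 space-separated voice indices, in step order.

Op 1: note_on(76): voice 0 is free -> assigned | voices=[76 - - -]
Op 2: note_on(77): voice 1 is free -> assigned | voices=[76 77 - -]
Op 3: note_on(85): voice 2 is free -> assigned | voices=[76 77 85 -]
Op 4: note_on(79): voice 3 is free -> assigned | voices=[76 77 85 79]
Op 5: note_on(72): all voices busy, STEAL voice 0 (pitch 76, oldest) -> assign | voices=[72 77 85 79]
Op 6: note_on(82): all voices busy, STEAL voice 1 (pitch 77, oldest) -> assign | voices=[72 82 85 79]
Op 7: note_on(67): all voices busy, STEAL voice 2 (pitch 85, oldest) -> assign | voices=[72 82 67 79]
Op 8: note_on(87): all voices busy, STEAL voice 3 (pitch 79, oldest) -> assign | voices=[72 82 67 87]

Answer: 0 1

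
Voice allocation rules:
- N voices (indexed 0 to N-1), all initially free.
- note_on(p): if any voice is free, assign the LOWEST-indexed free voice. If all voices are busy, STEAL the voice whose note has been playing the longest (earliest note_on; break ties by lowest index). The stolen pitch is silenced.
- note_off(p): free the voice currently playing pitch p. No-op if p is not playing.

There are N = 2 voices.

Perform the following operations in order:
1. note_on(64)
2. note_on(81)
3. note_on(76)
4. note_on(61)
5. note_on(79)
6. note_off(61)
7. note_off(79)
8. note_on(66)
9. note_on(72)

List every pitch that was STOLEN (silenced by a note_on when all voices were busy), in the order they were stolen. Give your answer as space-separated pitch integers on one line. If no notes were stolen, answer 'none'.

Op 1: note_on(64): voice 0 is free -> assigned | voices=[64 -]
Op 2: note_on(81): voice 1 is free -> assigned | voices=[64 81]
Op 3: note_on(76): all voices busy, STEAL voice 0 (pitch 64, oldest) -> assign | voices=[76 81]
Op 4: note_on(61): all voices busy, STEAL voice 1 (pitch 81, oldest) -> assign | voices=[76 61]
Op 5: note_on(79): all voices busy, STEAL voice 0 (pitch 76, oldest) -> assign | voices=[79 61]
Op 6: note_off(61): free voice 1 | voices=[79 -]
Op 7: note_off(79): free voice 0 | voices=[- -]
Op 8: note_on(66): voice 0 is free -> assigned | voices=[66 -]
Op 9: note_on(72): voice 1 is free -> assigned | voices=[66 72]

Answer: 64 81 76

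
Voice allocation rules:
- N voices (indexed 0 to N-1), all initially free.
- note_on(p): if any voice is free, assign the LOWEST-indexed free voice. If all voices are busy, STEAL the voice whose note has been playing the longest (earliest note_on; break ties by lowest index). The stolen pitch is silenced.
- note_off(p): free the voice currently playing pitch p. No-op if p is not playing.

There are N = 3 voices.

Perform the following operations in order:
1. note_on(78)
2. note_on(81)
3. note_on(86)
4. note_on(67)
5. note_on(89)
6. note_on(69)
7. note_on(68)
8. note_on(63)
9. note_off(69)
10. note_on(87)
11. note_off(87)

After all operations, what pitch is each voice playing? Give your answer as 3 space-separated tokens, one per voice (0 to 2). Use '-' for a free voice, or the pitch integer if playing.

Op 1: note_on(78): voice 0 is free -> assigned | voices=[78 - -]
Op 2: note_on(81): voice 1 is free -> assigned | voices=[78 81 -]
Op 3: note_on(86): voice 2 is free -> assigned | voices=[78 81 86]
Op 4: note_on(67): all voices busy, STEAL voice 0 (pitch 78, oldest) -> assign | voices=[67 81 86]
Op 5: note_on(89): all voices busy, STEAL voice 1 (pitch 81, oldest) -> assign | voices=[67 89 86]
Op 6: note_on(69): all voices busy, STEAL voice 2 (pitch 86, oldest) -> assign | voices=[67 89 69]
Op 7: note_on(68): all voices busy, STEAL voice 0 (pitch 67, oldest) -> assign | voices=[68 89 69]
Op 8: note_on(63): all voices busy, STEAL voice 1 (pitch 89, oldest) -> assign | voices=[68 63 69]
Op 9: note_off(69): free voice 2 | voices=[68 63 -]
Op 10: note_on(87): voice 2 is free -> assigned | voices=[68 63 87]
Op 11: note_off(87): free voice 2 | voices=[68 63 -]

Answer: 68 63 -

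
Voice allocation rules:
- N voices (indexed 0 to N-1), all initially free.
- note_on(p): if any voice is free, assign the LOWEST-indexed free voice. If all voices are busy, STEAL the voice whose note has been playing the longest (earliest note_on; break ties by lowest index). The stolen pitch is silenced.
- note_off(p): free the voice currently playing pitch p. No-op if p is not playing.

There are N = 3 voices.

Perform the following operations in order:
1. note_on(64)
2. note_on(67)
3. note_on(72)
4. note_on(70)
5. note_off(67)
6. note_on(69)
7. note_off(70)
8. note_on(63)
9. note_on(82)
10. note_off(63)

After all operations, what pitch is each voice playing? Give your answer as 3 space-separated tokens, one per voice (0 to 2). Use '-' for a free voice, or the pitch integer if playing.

Answer: - 69 82

Derivation:
Op 1: note_on(64): voice 0 is free -> assigned | voices=[64 - -]
Op 2: note_on(67): voice 1 is free -> assigned | voices=[64 67 -]
Op 3: note_on(72): voice 2 is free -> assigned | voices=[64 67 72]
Op 4: note_on(70): all voices busy, STEAL voice 0 (pitch 64, oldest) -> assign | voices=[70 67 72]
Op 5: note_off(67): free voice 1 | voices=[70 - 72]
Op 6: note_on(69): voice 1 is free -> assigned | voices=[70 69 72]
Op 7: note_off(70): free voice 0 | voices=[- 69 72]
Op 8: note_on(63): voice 0 is free -> assigned | voices=[63 69 72]
Op 9: note_on(82): all voices busy, STEAL voice 2 (pitch 72, oldest) -> assign | voices=[63 69 82]
Op 10: note_off(63): free voice 0 | voices=[- 69 82]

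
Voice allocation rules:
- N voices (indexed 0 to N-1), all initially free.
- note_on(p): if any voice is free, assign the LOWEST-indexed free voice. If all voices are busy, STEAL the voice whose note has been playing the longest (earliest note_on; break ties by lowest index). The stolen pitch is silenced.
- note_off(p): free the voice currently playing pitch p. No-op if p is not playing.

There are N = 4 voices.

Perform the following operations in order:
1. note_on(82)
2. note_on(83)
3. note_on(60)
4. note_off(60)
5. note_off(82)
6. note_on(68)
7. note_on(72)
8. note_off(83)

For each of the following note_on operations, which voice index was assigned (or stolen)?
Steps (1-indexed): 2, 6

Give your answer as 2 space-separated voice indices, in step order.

Answer: 1 0

Derivation:
Op 1: note_on(82): voice 0 is free -> assigned | voices=[82 - - -]
Op 2: note_on(83): voice 1 is free -> assigned | voices=[82 83 - -]
Op 3: note_on(60): voice 2 is free -> assigned | voices=[82 83 60 -]
Op 4: note_off(60): free voice 2 | voices=[82 83 - -]
Op 5: note_off(82): free voice 0 | voices=[- 83 - -]
Op 6: note_on(68): voice 0 is free -> assigned | voices=[68 83 - -]
Op 7: note_on(72): voice 2 is free -> assigned | voices=[68 83 72 -]
Op 8: note_off(83): free voice 1 | voices=[68 - 72 -]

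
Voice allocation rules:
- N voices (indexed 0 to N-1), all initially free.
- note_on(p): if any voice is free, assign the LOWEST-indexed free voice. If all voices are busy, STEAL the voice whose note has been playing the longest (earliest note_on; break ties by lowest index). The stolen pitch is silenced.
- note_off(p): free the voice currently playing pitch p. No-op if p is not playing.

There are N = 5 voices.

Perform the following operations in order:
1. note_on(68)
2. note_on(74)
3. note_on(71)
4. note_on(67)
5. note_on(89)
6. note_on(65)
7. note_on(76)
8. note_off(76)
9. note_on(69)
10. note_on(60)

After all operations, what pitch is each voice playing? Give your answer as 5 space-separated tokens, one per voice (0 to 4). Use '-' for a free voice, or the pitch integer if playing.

Op 1: note_on(68): voice 0 is free -> assigned | voices=[68 - - - -]
Op 2: note_on(74): voice 1 is free -> assigned | voices=[68 74 - - -]
Op 3: note_on(71): voice 2 is free -> assigned | voices=[68 74 71 - -]
Op 4: note_on(67): voice 3 is free -> assigned | voices=[68 74 71 67 -]
Op 5: note_on(89): voice 4 is free -> assigned | voices=[68 74 71 67 89]
Op 6: note_on(65): all voices busy, STEAL voice 0 (pitch 68, oldest) -> assign | voices=[65 74 71 67 89]
Op 7: note_on(76): all voices busy, STEAL voice 1 (pitch 74, oldest) -> assign | voices=[65 76 71 67 89]
Op 8: note_off(76): free voice 1 | voices=[65 - 71 67 89]
Op 9: note_on(69): voice 1 is free -> assigned | voices=[65 69 71 67 89]
Op 10: note_on(60): all voices busy, STEAL voice 2 (pitch 71, oldest) -> assign | voices=[65 69 60 67 89]

Answer: 65 69 60 67 89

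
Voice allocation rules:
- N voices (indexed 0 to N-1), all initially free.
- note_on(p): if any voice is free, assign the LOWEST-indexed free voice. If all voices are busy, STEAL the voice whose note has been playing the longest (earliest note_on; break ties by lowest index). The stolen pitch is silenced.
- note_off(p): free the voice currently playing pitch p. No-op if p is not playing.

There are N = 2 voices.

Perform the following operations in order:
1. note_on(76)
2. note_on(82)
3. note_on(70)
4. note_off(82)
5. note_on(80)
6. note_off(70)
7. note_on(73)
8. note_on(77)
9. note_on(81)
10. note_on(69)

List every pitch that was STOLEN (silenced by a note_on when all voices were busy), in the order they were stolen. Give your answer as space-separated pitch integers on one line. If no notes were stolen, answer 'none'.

Answer: 76 80 73 77

Derivation:
Op 1: note_on(76): voice 0 is free -> assigned | voices=[76 -]
Op 2: note_on(82): voice 1 is free -> assigned | voices=[76 82]
Op 3: note_on(70): all voices busy, STEAL voice 0 (pitch 76, oldest) -> assign | voices=[70 82]
Op 4: note_off(82): free voice 1 | voices=[70 -]
Op 5: note_on(80): voice 1 is free -> assigned | voices=[70 80]
Op 6: note_off(70): free voice 0 | voices=[- 80]
Op 7: note_on(73): voice 0 is free -> assigned | voices=[73 80]
Op 8: note_on(77): all voices busy, STEAL voice 1 (pitch 80, oldest) -> assign | voices=[73 77]
Op 9: note_on(81): all voices busy, STEAL voice 0 (pitch 73, oldest) -> assign | voices=[81 77]
Op 10: note_on(69): all voices busy, STEAL voice 1 (pitch 77, oldest) -> assign | voices=[81 69]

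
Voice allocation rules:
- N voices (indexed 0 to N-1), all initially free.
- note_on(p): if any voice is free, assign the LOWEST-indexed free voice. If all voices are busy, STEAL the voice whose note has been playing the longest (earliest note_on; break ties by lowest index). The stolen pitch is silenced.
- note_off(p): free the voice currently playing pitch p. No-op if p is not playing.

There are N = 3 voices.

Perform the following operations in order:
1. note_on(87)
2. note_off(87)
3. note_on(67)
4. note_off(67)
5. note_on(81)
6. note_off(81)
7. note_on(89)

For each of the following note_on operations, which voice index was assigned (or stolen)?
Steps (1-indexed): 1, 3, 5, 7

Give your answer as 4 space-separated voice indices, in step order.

Op 1: note_on(87): voice 0 is free -> assigned | voices=[87 - -]
Op 2: note_off(87): free voice 0 | voices=[- - -]
Op 3: note_on(67): voice 0 is free -> assigned | voices=[67 - -]
Op 4: note_off(67): free voice 0 | voices=[- - -]
Op 5: note_on(81): voice 0 is free -> assigned | voices=[81 - -]
Op 6: note_off(81): free voice 0 | voices=[- - -]
Op 7: note_on(89): voice 0 is free -> assigned | voices=[89 - -]

Answer: 0 0 0 0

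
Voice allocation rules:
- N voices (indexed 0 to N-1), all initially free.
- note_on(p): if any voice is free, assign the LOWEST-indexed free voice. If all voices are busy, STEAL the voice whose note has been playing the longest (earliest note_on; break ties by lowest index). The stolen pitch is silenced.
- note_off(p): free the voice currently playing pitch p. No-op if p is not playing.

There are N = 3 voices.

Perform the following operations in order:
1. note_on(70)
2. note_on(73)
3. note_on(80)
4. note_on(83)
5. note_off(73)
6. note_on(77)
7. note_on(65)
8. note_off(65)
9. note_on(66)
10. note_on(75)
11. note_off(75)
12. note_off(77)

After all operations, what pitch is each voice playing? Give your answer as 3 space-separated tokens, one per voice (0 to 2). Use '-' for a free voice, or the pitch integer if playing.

Answer: - - 66

Derivation:
Op 1: note_on(70): voice 0 is free -> assigned | voices=[70 - -]
Op 2: note_on(73): voice 1 is free -> assigned | voices=[70 73 -]
Op 3: note_on(80): voice 2 is free -> assigned | voices=[70 73 80]
Op 4: note_on(83): all voices busy, STEAL voice 0 (pitch 70, oldest) -> assign | voices=[83 73 80]
Op 5: note_off(73): free voice 1 | voices=[83 - 80]
Op 6: note_on(77): voice 1 is free -> assigned | voices=[83 77 80]
Op 7: note_on(65): all voices busy, STEAL voice 2 (pitch 80, oldest) -> assign | voices=[83 77 65]
Op 8: note_off(65): free voice 2 | voices=[83 77 -]
Op 9: note_on(66): voice 2 is free -> assigned | voices=[83 77 66]
Op 10: note_on(75): all voices busy, STEAL voice 0 (pitch 83, oldest) -> assign | voices=[75 77 66]
Op 11: note_off(75): free voice 0 | voices=[- 77 66]
Op 12: note_off(77): free voice 1 | voices=[- - 66]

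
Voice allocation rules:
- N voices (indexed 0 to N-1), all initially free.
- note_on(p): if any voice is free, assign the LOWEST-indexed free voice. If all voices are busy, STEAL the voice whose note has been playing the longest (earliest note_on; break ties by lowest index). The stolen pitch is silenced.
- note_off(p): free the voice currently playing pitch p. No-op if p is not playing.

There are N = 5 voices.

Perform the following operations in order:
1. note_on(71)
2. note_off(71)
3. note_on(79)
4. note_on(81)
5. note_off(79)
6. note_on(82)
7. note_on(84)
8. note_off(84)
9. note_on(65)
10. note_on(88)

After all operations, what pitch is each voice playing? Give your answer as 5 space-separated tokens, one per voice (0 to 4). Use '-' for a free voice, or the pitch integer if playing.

Answer: 82 81 65 88 -

Derivation:
Op 1: note_on(71): voice 0 is free -> assigned | voices=[71 - - - -]
Op 2: note_off(71): free voice 0 | voices=[- - - - -]
Op 3: note_on(79): voice 0 is free -> assigned | voices=[79 - - - -]
Op 4: note_on(81): voice 1 is free -> assigned | voices=[79 81 - - -]
Op 5: note_off(79): free voice 0 | voices=[- 81 - - -]
Op 6: note_on(82): voice 0 is free -> assigned | voices=[82 81 - - -]
Op 7: note_on(84): voice 2 is free -> assigned | voices=[82 81 84 - -]
Op 8: note_off(84): free voice 2 | voices=[82 81 - - -]
Op 9: note_on(65): voice 2 is free -> assigned | voices=[82 81 65 - -]
Op 10: note_on(88): voice 3 is free -> assigned | voices=[82 81 65 88 -]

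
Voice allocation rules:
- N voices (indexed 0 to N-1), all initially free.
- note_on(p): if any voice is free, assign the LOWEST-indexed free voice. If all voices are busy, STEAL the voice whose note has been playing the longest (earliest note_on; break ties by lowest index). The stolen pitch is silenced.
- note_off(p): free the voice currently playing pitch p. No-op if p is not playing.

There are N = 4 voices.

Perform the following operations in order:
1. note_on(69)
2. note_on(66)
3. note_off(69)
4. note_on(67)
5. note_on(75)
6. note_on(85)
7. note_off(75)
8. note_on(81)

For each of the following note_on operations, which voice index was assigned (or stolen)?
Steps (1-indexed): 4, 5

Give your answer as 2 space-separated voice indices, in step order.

Op 1: note_on(69): voice 0 is free -> assigned | voices=[69 - - -]
Op 2: note_on(66): voice 1 is free -> assigned | voices=[69 66 - -]
Op 3: note_off(69): free voice 0 | voices=[- 66 - -]
Op 4: note_on(67): voice 0 is free -> assigned | voices=[67 66 - -]
Op 5: note_on(75): voice 2 is free -> assigned | voices=[67 66 75 -]
Op 6: note_on(85): voice 3 is free -> assigned | voices=[67 66 75 85]
Op 7: note_off(75): free voice 2 | voices=[67 66 - 85]
Op 8: note_on(81): voice 2 is free -> assigned | voices=[67 66 81 85]

Answer: 0 2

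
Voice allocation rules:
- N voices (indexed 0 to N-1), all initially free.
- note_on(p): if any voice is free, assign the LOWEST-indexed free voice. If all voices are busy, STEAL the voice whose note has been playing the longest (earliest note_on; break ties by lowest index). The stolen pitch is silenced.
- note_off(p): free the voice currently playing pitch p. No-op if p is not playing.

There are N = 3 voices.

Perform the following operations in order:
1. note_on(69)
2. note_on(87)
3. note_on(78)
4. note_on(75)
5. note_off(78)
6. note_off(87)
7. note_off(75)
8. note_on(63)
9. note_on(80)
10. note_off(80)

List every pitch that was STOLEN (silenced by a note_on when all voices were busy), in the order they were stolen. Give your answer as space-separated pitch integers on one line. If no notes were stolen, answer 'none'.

Answer: 69

Derivation:
Op 1: note_on(69): voice 0 is free -> assigned | voices=[69 - -]
Op 2: note_on(87): voice 1 is free -> assigned | voices=[69 87 -]
Op 3: note_on(78): voice 2 is free -> assigned | voices=[69 87 78]
Op 4: note_on(75): all voices busy, STEAL voice 0 (pitch 69, oldest) -> assign | voices=[75 87 78]
Op 5: note_off(78): free voice 2 | voices=[75 87 -]
Op 6: note_off(87): free voice 1 | voices=[75 - -]
Op 7: note_off(75): free voice 0 | voices=[- - -]
Op 8: note_on(63): voice 0 is free -> assigned | voices=[63 - -]
Op 9: note_on(80): voice 1 is free -> assigned | voices=[63 80 -]
Op 10: note_off(80): free voice 1 | voices=[63 - -]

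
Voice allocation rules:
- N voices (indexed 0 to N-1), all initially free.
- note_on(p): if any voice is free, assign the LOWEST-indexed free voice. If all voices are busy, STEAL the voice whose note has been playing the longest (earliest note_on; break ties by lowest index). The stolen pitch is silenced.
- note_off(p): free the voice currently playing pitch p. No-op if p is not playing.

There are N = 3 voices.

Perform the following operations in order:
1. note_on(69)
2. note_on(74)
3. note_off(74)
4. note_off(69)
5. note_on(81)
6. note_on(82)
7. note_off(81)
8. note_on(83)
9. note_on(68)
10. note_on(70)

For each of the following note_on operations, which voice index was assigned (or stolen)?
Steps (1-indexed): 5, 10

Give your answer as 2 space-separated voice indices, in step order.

Op 1: note_on(69): voice 0 is free -> assigned | voices=[69 - -]
Op 2: note_on(74): voice 1 is free -> assigned | voices=[69 74 -]
Op 3: note_off(74): free voice 1 | voices=[69 - -]
Op 4: note_off(69): free voice 0 | voices=[- - -]
Op 5: note_on(81): voice 0 is free -> assigned | voices=[81 - -]
Op 6: note_on(82): voice 1 is free -> assigned | voices=[81 82 -]
Op 7: note_off(81): free voice 0 | voices=[- 82 -]
Op 8: note_on(83): voice 0 is free -> assigned | voices=[83 82 -]
Op 9: note_on(68): voice 2 is free -> assigned | voices=[83 82 68]
Op 10: note_on(70): all voices busy, STEAL voice 1 (pitch 82, oldest) -> assign | voices=[83 70 68]

Answer: 0 1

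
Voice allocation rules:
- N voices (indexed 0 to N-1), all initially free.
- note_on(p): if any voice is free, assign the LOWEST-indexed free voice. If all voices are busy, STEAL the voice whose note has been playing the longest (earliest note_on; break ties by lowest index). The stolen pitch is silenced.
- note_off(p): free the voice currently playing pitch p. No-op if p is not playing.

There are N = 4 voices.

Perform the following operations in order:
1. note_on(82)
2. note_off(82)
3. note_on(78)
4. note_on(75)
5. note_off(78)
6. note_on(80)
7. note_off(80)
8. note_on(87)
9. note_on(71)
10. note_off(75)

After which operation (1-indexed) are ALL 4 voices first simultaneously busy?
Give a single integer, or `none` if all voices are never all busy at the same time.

Answer: none

Derivation:
Op 1: note_on(82): voice 0 is free -> assigned | voices=[82 - - -]
Op 2: note_off(82): free voice 0 | voices=[- - - -]
Op 3: note_on(78): voice 0 is free -> assigned | voices=[78 - - -]
Op 4: note_on(75): voice 1 is free -> assigned | voices=[78 75 - -]
Op 5: note_off(78): free voice 0 | voices=[- 75 - -]
Op 6: note_on(80): voice 0 is free -> assigned | voices=[80 75 - -]
Op 7: note_off(80): free voice 0 | voices=[- 75 - -]
Op 8: note_on(87): voice 0 is free -> assigned | voices=[87 75 - -]
Op 9: note_on(71): voice 2 is free -> assigned | voices=[87 75 71 -]
Op 10: note_off(75): free voice 1 | voices=[87 - 71 -]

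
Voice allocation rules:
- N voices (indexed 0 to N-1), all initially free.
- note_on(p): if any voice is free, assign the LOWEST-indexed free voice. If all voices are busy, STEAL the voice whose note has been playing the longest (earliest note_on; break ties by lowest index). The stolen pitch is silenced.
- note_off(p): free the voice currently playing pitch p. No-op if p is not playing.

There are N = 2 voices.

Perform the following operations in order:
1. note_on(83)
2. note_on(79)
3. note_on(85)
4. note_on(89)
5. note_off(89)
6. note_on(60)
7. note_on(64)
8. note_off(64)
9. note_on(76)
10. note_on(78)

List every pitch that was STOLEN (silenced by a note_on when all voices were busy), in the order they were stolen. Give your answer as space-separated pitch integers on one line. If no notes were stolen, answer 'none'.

Op 1: note_on(83): voice 0 is free -> assigned | voices=[83 -]
Op 2: note_on(79): voice 1 is free -> assigned | voices=[83 79]
Op 3: note_on(85): all voices busy, STEAL voice 0 (pitch 83, oldest) -> assign | voices=[85 79]
Op 4: note_on(89): all voices busy, STEAL voice 1 (pitch 79, oldest) -> assign | voices=[85 89]
Op 5: note_off(89): free voice 1 | voices=[85 -]
Op 6: note_on(60): voice 1 is free -> assigned | voices=[85 60]
Op 7: note_on(64): all voices busy, STEAL voice 0 (pitch 85, oldest) -> assign | voices=[64 60]
Op 8: note_off(64): free voice 0 | voices=[- 60]
Op 9: note_on(76): voice 0 is free -> assigned | voices=[76 60]
Op 10: note_on(78): all voices busy, STEAL voice 1 (pitch 60, oldest) -> assign | voices=[76 78]

Answer: 83 79 85 60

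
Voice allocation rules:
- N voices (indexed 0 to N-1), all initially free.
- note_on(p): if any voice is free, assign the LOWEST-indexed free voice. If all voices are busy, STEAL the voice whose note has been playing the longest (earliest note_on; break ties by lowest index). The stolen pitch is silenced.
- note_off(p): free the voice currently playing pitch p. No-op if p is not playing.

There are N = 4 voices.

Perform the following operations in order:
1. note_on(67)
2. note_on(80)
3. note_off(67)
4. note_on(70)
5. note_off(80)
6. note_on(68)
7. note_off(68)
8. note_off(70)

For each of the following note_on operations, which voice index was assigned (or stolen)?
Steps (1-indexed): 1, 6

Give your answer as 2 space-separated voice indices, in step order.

Op 1: note_on(67): voice 0 is free -> assigned | voices=[67 - - -]
Op 2: note_on(80): voice 1 is free -> assigned | voices=[67 80 - -]
Op 3: note_off(67): free voice 0 | voices=[- 80 - -]
Op 4: note_on(70): voice 0 is free -> assigned | voices=[70 80 - -]
Op 5: note_off(80): free voice 1 | voices=[70 - - -]
Op 6: note_on(68): voice 1 is free -> assigned | voices=[70 68 - -]
Op 7: note_off(68): free voice 1 | voices=[70 - - -]
Op 8: note_off(70): free voice 0 | voices=[- - - -]

Answer: 0 1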